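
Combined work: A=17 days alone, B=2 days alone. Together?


Rate of A = 1/17 per day
Rate of B = 1/2 per day
Combined rate = 1/17 + 1/2 = 19/34 ≈ 0.5588 per day
Days = 1 / combined rate = 34/19
≈ 1.79 days

1.79 days


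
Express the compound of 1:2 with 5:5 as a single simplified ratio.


Compound ratio = (1×5) : (2×5)
= 5:10
GCD = 5
= 1:2

1:2


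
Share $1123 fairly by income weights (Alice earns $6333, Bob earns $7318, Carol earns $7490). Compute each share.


Total income = 6333 + 7318 + 7490 = $21141
Alice: $1123 × 6333/21141 = $336.41
Bob: $1123 × 7318/21141 = $388.73
Carol: $1123 × 7490/21141 = $397.87
= Alice: $336.41, Bob: $388.73, Carol: $397.87

Alice: $336.41, Bob: $388.73, Carol: $397.87


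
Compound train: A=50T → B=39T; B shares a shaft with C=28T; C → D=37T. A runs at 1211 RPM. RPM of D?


Stage 1: RPM_B = RPM_A × t_A/t_B = 1211 × 50/39 = 60550/39 ≈ 1552.56
B and C share a shaft → RPM_C = RPM_B
Stage 2: RPM_D = RPM_C × t_C/t_D = RPM_A × (t_A×t_C)/(t_B×t_D)
Overall ratio = (50×28)/(39×37) = 1400/1443
RPM_D = 1211 × 1400/1443 = 1695400/1443
≈ 1174.91 RPM

1174.91 RPM


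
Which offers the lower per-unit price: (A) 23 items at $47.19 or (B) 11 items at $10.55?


Deal A: $47.19/23 = $2.0517/unit
Deal B: $10.55/11 = $0.9591/unit
B is cheaper per unit
= Deal B

Deal B


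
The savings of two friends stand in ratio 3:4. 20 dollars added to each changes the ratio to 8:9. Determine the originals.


Let A = 3k, B = 4k.
(3k + 20) / (4k + 20) = 8/9
Cross-multiply: 9(3k + 20) = 8(4k + 20)
27k + 180 = 32k + 160
27k - 32k = 160 - 180
-5k = -20
k = -20/-5 = 4
A = 3×4 = 12, B = 4×4 = 16
= A = 12, B = 16

A = 12, B = 16


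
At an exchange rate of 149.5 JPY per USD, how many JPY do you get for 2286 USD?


Amount × rate = 2286 × 149.5
= 341757.00 JPY

341757.00 JPY


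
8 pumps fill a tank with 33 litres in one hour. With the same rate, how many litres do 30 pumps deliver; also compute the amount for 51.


Direct proportion: y/x = constant
k = 33/8 = 4.1250
y at x=30: k × 30 = 33 × 30 / 8 = 990/8 = 123.75
y at x=51: k × 51 = 33 × 51 / 8 = 1683/8 ≈ 210.38
= 123.75 and 210.38

123.75 and 210.38


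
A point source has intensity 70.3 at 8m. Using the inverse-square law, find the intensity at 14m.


I₁d₁² = I₂d₂²
I₂ = I₁ × (d₁/d₂)²
= 70.3 × (8/14)²
= 70.3 × 64/196
= 4499.2/196
≈ 22.9551

22.9551


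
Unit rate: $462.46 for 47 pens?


Unit rate = total / quantity
= 462.46 / 47
= $9.84 per unit

$9.84 per unit


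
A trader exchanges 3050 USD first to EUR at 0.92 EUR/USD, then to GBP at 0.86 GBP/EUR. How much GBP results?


Step 1: 3050 USD × 0.92 = 2806.00 EUR
Step 2: 2806.00 EUR × 0.86 = 2413.16 GBP
Implied rate USD→GBP = 0.92 × 0.86 = 0.7912
= 2413.16 GBP

2413.16 GBP


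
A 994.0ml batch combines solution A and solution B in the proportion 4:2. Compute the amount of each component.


Total parts = 4 + 2 = 6
solution A: 994.0 × 4/6 = 662.7ml
solution B: 994.0 × 2/6 = 331.3ml
= 662.7ml and 331.3ml

662.7ml and 331.3ml


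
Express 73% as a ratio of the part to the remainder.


73% means 73 parts out of 100; remainder = 27
Part : remainder = 73:27
GCD = 1
= 73:27

73:27


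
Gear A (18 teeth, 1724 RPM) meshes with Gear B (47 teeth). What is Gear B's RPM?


Gear ratio = 18:47 = 18:47
RPM_B = RPM_A × (teeth_A / teeth_B)
= 1724 × (18/47)
= 660.3 RPM

660.3 RPM


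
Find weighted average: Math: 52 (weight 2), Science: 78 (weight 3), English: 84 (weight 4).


Numerator = 52×2 + 78×3 + 84×4
= 104 + 234 + 336
= 674
Total weight = 9
Weighted avg = 674/9
= 74.89

74.89


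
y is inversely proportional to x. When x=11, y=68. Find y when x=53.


Inverse proportion: x × y = constant
k = 11 × 68 = 748
y₂ = k / 53 = 748 / 53
= 14.11

14.11


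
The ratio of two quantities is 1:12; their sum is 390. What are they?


Let A = 1k, B = 12k.
1k + 12k = 390
13k = 390 → k = 390/13 = 30
A = 1×30 = 30, B = 12×30 = 360
= A = 30, B = 360

A = 30, B = 360


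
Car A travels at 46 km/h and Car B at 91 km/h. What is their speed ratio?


Ratio = 46:91
GCD = 1
Simplified = 46:91
Time ratio (same distance) = 91:46
Speed ratio = 46:91

46:91


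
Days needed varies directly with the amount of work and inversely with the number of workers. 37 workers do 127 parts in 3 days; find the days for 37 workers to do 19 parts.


Days ∝ work / workers, so d₂ = d₁ × (m₁/m₂) × (w₂/w₁)
Workers factor (inverse): 37/37 = 1.0000
Work factor (direct): 19/127 ≈ 0.1496
d₂ = 3 × 37/37 × 19/127 = (3 × 37 × 19) / (37 × 127) = 2109/4699
≈ 0.45 days

0.45 days


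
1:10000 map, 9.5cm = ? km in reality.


Real distance = map distance × scale
= 9.5cm × 10000
= 95000 cm = 950.0 m
= 0.950 km

0.950 km


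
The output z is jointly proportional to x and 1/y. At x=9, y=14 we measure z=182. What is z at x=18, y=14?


z = k·x/y
Solve for k using the known point: k = z·y/x = 182×14/9 = 2548/9 ≈ 283.1111
Now evaluate at x=18, y=14:
z = k × 18 / 14 = (2548 × 18) / (9 × 14) = 45864/126
= 364.0000

364.0000


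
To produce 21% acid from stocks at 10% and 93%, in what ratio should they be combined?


Let x parts of 10% mix with y parts of 93%.
10x + 93y = 21(x + y)
10x + 93y = 21x + 21y
x(10 - 21) = y(21 - 93)
x/y = (93 - 21)/(21 - 10) = 72/11
Simplify: 72:11
= 72:11

72:11


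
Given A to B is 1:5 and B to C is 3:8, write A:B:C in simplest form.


Match B: multiply A:B by 3 → 3:15
Multiply B:C by 5 → 15:40
Combined: 3:15:40
GCD = 1
= 3:15:40

3:15:40


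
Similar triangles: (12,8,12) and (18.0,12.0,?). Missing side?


Scale factor = 18.0/12 = 1.5
Missing side = 12 × 1.5
= 18.0

18.0


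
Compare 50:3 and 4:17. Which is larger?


50/3 = 16.6667
4/17 = 0.2353
16.6667 > 0.2353, so 50:3 is greater
= 50:3

50:3


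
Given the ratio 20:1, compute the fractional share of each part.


Total parts = 20 + 1 = 21
First part: 20/21 = 20/21
Second part: 1/21 = 1/21
= 20/21 and 1/21

20/21 and 1/21


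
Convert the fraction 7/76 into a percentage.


Percentage = (part / whole) × 100
= (7 / 76) × 100
≈ 9.21%

9.21%


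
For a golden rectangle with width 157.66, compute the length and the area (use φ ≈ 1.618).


φ = (1 + √5) / 2 ≈ 1.618
Length = width × φ = 157.66 × 1.618 = 255.09388
≈ 255.09
Area = width × length = 157.66 × 255.09388 = 40218.1011208 ≈ 40218.10
= Length: 255.09, Area: 40218.10

Length: 255.09, Area: 40218.10


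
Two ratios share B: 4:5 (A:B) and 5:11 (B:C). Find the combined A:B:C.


Match B: multiply A:B by 5 → 20:25
Multiply B:C by 5 → 25:55
Combined: 20:25:55
GCD = 5
= 4:5:11

4:5:11


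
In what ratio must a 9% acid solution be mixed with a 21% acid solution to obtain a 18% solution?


Let x parts of 9% mix with y parts of 21%.
9x + 21y = 18(x + y)
9x + 21y = 18x + 18y
x(9 - 18) = y(18 - 21)
x/y = (21 - 18)/(18 - 9) = 3/9
Simplify: 1:3
= 1:3

1:3


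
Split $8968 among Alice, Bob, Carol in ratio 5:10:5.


Total parts = 5 + 10 + 5 = 20
Alice: 8968 × 5/20 = 2242.00
Bob: 8968 × 10/20 = 4484.00
Carol: 8968 × 5/20 = 2242.00
= Alice: $2242.00, Bob: $4484.00, Carol: $2242.00

Alice: $2242.00, Bob: $4484.00, Carol: $2242.00


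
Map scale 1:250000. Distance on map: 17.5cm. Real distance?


Real distance = map distance × scale
= 17.5cm × 250000
= 4375000 cm = 43750.0 m
= 43.750 km

43.750 km


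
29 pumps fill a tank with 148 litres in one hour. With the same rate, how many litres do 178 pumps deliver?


Direct proportion: y/x = constant
k = 148/29 ≈ 5.1034
y₂ = k × 178 = 148 × 178 / 29 = 26344/29
≈ 908.41

908.41


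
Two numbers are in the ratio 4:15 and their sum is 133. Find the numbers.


Let A = 4k, B = 15k.
4k + 15k = 133
19k = 133 → k = 133/19 = 7
A = 4×7 = 28, B = 15×7 = 105
= A = 28, B = 105

A = 28, B = 105


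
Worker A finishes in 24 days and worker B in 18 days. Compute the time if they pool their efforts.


Rate of A = 1/24 per day
Rate of B = 1/18 per day
Combined rate = 1/24 + 1/18 = 42/432 ≈ 0.0972 per day
Days = 1 / combined rate = 432/42
≈ 10.29 days

10.29 days


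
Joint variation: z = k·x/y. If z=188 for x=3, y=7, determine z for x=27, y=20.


z = k·x/y
Solve for k using the known point: k = z·y/x = 188×7/3 = 1316/3 ≈ 438.6667
Now evaluate at x=27, y=20:
z = k × 27 / 20 = (1316 × 27) / (3 × 20) = 35532/60
= 592.2000

592.2000


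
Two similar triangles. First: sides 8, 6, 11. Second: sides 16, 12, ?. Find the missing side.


Scale factor = 16/8 = 2
Missing side = 11 × 2
= 22.0

22.0


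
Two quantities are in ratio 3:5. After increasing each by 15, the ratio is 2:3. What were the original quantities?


Let A = 3k, B = 5k.
(3k + 15) / (5k + 15) = 2/3
Cross-multiply: 3(3k + 15) = 2(5k + 15)
9k + 45 = 10k + 30
9k - 10k = 30 - 45
-1k = -15
k = -15/-1 = 15
A = 3×15 = 45, B = 5×15 = 75
= A = 45, B = 75

A = 45, B = 75


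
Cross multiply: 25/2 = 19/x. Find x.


Cross multiply: 25 × x = 2 × 19
25x = 38
x = 38 / 25
= 1.52

1.52


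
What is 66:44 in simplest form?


GCD(66, 44) = 22
66/22 : 44/22
= 3:2

3:2


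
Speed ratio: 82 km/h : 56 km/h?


Ratio = 82:56
GCD = 2
Simplified = 41:28
Time ratio (same distance) = 28:41
Speed ratio = 41:28

41:28


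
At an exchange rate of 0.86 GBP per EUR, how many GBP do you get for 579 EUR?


Amount × rate = 579 × 0.86
= 497.94 GBP

497.94 GBP


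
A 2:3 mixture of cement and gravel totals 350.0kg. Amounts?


Total parts = 2 + 3 = 5
cement: 350.0 × 2/5 = 140.0kg
gravel: 350.0 × 3/5 = 210.0kg
= 140.0kg and 210.0kg

140.0kg and 210.0kg


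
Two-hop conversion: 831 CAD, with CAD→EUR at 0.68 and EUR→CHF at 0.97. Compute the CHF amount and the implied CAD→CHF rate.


Step 1: 831 CAD × 0.68 = 565.08 EUR
Step 2: 565.08 EUR × 0.97 = 548.13 CHF
Implied rate CAD→CHF = 0.68 × 0.97 = 0.6596
= 548.13 CHF; implied rate 0.6596 CHF/CAD

548.13 CHF; implied rate 0.6596 CHF/CAD


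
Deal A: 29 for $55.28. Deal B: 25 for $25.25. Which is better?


Deal A: $55.28/29 = $1.9062/unit
Deal B: $25.25/25 = $1.0100/unit
B is cheaper per unit
= Deal B

Deal B


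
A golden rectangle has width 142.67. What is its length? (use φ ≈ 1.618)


φ = (1 + √5) / 2 ≈ 1.618
Length = width × φ = 142.67 × 1.618 = 230.84006
≈ 230.84

230.84


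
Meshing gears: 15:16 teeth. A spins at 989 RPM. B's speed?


Gear ratio = 15:16 = 15:16
RPM_B = RPM_A × (teeth_A / teeth_B)
= 989 × (15/16)
= 927.2 RPM

927.2 RPM


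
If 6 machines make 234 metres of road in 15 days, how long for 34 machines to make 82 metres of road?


Days ∝ work / workers, so d₂ = d₁ × (m₁/m₂) × (w₂/w₁)
Workers factor (inverse): 6/34 ≈ 0.1765
Work factor (direct): 82/234 ≈ 0.3504
d₂ = 15 × 6/34 × 82/234 = (15 × 6 × 82) / (34 × 234) = 7380/7956
≈ 0.93 days

0.93 days


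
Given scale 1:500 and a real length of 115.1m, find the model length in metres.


Model size = real / scale
= 115.1 / 500
= 0.2302 m

0.2302 m


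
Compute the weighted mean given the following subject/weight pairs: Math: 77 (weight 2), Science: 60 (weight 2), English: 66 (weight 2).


Numerator = 77×2 + 60×2 + 66×2
= 154 + 120 + 132
= 406
Total weight = 6
Weighted avg = 406/6
= 67.67

67.67


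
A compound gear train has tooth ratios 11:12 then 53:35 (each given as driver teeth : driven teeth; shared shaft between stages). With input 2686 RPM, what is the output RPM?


Stage 1: RPM_B = RPM_A × t_A/t_B = 2686 × 11/12 = 29546/12 ≈ 2462.17
B and C share a shaft → RPM_C = RPM_B
Stage 2: RPM_D = RPM_C × t_C/t_D = RPM_A × (t_A×t_C)/(t_B×t_D)
Overall ratio = (11×53)/(12×35) = 583/420
RPM_D = 2686 × 583/420 = 1565938/420
≈ 3728.42 RPM

3728.42 RPM


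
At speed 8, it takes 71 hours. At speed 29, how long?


Inverse proportion: x × y = constant
k = 8 × 71 = 568
y₂ = k / 29 = 568 / 29
= 19.59

19.59


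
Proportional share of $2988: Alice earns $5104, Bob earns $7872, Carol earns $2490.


Total income = 5104 + 7872 + 2490 = $15466
Alice: $2988 × 5104/15466 = $986.08
Bob: $2988 × 7872/15466 = $1520.85
Carol: $2988 × 2490/15466 = $481.06
= Alice: $986.08, Bob: $1520.85, Carol: $481.06

Alice: $986.08, Bob: $1520.85, Carol: $481.06


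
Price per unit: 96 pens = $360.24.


Unit rate = total / quantity
= 360.24 / 96
= $3.75 per unit

$3.75 per unit


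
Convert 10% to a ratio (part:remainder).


10% means 10 parts out of 100; remainder = 90
Part : remainder = 10:90
GCD = 10
= 1:9

1:9


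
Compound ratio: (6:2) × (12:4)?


Compound ratio = (6×12) : (2×4)
= 72:8
GCD = 8
= 9:1

9:1


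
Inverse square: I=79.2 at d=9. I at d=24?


I₁d₁² = I₂d₂²
I₂ = I₁ × (d₁/d₂)²
= 79.2 × (9/24)²
= 79.2 × 81/576
= 6415.2/576
= 11.1375

11.1375


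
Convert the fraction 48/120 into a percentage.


Percentage = (part / whole) × 100
= (48 / 120) × 100
= 40.00%

40.00%


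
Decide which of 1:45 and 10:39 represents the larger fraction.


1/45 = 0.0222
10/39 = 0.2564
0.0222 < 0.2564, so 1:45 is less
= 10:39

10:39


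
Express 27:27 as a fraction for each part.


Total parts = 27 + 27 = 54
First part: 27/54 = 1/2
Second part: 27/54 = 1/2
= 1/2 and 1/2

1/2 and 1/2


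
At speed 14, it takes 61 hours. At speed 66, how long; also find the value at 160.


Inverse proportion: x × y = constant
k = 14 × 61 = 854
At x=66: k/66 = 12.94
At x=160: k/160 = 5.34
= 12.94 and 5.34

12.94 and 5.34


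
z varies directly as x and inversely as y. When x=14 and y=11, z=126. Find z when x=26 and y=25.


z = k·x/y
Solve for k using the known point: k = z·y/x = 126×11/14 = 1386/14 = 99.0000
Now evaluate at x=26, y=25:
z = k × 26 / 25 = (1386 × 26) / (14 × 25) = 36036/350
= 102.9600

102.9600


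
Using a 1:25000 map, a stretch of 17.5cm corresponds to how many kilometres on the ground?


Real distance = map distance × scale
= 17.5cm × 25000
= 437500 cm = 4375.0 m
= 4.375 km

4.375 km


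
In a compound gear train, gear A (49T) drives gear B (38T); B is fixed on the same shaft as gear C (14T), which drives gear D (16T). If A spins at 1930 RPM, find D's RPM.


Stage 1: RPM_B = RPM_A × t_A/t_B = 1930 × 49/38 = 94570/38 ≈ 2488.68
B and C share a shaft → RPM_C = RPM_B
Stage 2: RPM_D = RPM_C × t_C/t_D = RPM_A × (t_A×t_C)/(t_B×t_D)
Overall ratio = (49×14)/(38×16) = 686/608
RPM_D = 1930 × 686/608 = 1323980/608
≈ 2177.60 RPM

2177.60 RPM


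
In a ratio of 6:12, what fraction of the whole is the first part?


Total parts = 6 + 12 = 18
First part: 6/18 = 1/3
= 1/3

1/3


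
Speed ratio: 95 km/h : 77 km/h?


Ratio = 95:77
GCD = 1
Simplified = 95:77
Time ratio (same distance) = 77:95
Speed ratio = 95:77

95:77


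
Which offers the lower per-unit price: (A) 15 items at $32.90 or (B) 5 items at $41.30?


Deal A: $32.90/15 = $2.1933/unit
Deal B: $41.30/5 = $8.2600/unit
A is cheaper per unit
= Deal A

Deal A


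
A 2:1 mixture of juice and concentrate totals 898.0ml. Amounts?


Total parts = 2 + 1 = 3
juice: 898.0 × 2/3 = 598.7ml
concentrate: 898.0 × 1/3 = 299.3ml
= 598.7ml and 299.3ml

598.7ml and 299.3ml


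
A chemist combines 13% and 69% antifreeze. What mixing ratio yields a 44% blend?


Let x parts of 13% mix with y parts of 69%.
13x + 69y = 44(x + y)
13x + 69y = 44x + 44y
x(13 - 44) = y(44 - 69)
x/y = (69 - 44)/(44 - 13) = 25/31
Simplify: 25:31
= 25:31

25:31


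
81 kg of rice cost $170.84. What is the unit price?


Unit rate = total / quantity
= 170.84 / 81
= $2.11 per unit

$2.11 per unit


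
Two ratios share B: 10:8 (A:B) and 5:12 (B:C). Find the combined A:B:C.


Match B: multiply A:B by 5 → 50:40
Multiply B:C by 8 → 40:96
Combined: 50:40:96
GCD = 2
= 25:20:48

25:20:48


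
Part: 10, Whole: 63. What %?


Percentage = (part / whole) × 100
= (10 / 63) × 100
≈ 15.87%

15.87%


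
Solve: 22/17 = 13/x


Cross multiply: 22 × x = 17 × 13
22x = 221
x = 221 / 22
= 10.05

10.05


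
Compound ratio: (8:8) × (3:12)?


Compound ratio = (8×3) : (8×12)
= 24:96
GCD = 24
= 1:4

1:4


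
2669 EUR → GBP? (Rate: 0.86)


Amount × rate = 2669 × 0.86
= 2295.34 GBP

2295.34 GBP


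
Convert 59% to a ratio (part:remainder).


59% means 59 parts out of 100; remainder = 41
Part : remainder = 59:41
GCD = 1
= 59:41

59:41


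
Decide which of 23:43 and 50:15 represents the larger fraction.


23/43 = 0.5349
50/15 = 3.3333
0.5349 < 3.3333, so 23:43 is less
= 50:15

50:15


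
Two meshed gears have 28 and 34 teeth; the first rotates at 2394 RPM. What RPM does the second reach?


Gear ratio = 28:34 = 14:17
RPM_B = RPM_A × (teeth_A / teeth_B)
= 2394 × (28/34)
= 1971.5 RPM

1971.5 RPM


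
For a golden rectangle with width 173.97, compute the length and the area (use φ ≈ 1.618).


φ = (1 + √5) / 2 ≈ 1.618
Length = width × φ = 173.97 × 1.618 = 281.48346
≈ 281.48
Area = width × length = 173.97 × 281.48346 = 48969.6775362 ≈ 48969.68
= Length: 281.48, Area: 48969.68

Length: 281.48, Area: 48969.68


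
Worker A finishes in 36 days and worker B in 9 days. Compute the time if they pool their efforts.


Rate of A = 1/36 per day
Rate of B = 1/9 per day
Combined rate = 1/36 + 1/9 = 45/324 ≈ 0.1389 per day
Days = 1 / combined rate = 324/45
= 7.20 days

7.20 days


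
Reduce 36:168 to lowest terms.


GCD(36, 168) = 12
36/12 : 168/12
= 3:14

3:14


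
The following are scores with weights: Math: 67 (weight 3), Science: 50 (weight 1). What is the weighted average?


Numerator = 67×3 + 50×1
= 201 + 50
= 251
Total weight = 4
Weighted avg = 251/4
= 62.75

62.75


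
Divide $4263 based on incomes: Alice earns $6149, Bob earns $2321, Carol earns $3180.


Total income = 6149 + 2321 + 3180 = $11650
Alice: $4263 × 6149/11650 = $2250.06
Bob: $4263 × 2321/11650 = $849.31
Carol: $4263 × 3180/11650 = $1163.63
= Alice: $2250.06, Bob: $849.31, Carol: $1163.63

Alice: $2250.06, Bob: $849.31, Carol: $1163.63


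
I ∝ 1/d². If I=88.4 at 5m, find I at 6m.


I₁d₁² = I₂d₂²
I₂ = I₁ × (d₁/d₂)²
= 88.4 × (5/6)²
= 88.4 × 25/36
= 2210/36
≈ 61.3889

61.3889


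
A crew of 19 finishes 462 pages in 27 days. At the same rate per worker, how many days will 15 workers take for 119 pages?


Days ∝ work / workers, so d₂ = d₁ × (m₁/m₂) × (w₂/w₁)
Workers factor (inverse): 19/15 ≈ 1.2667
Work factor (direct): 119/462 ≈ 0.2576
d₂ = 27 × 19/15 × 119/462 = (27 × 19 × 119) / (15 × 462) = 61047/6930
≈ 8.81 days

8.81 days


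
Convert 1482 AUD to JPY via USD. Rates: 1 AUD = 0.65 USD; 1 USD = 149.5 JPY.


Step 1: 1482 AUD × 0.65 = 963.30 USD
Step 2: 963.30 USD × 149.5 = 144013.35 JPY
Implied rate AUD→JPY = 0.65 × 149.5 = 97.1750
= 144013.35 JPY

144013.35 JPY


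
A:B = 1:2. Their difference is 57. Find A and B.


Let A = 1k, B = 2k.
2k - 1k = 57
1k = 57 → k = 57/1 = 57
A = 1×57 = 57, B = 2×57 = 114
= A = 57, B = 114

A = 57, B = 114


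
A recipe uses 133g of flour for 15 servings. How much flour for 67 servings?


Direct proportion: y/x = constant
k = 133/15 ≈ 8.8667
y₂ = k × 67 = 133 × 67 / 15 = 8911/15
≈ 594.07

594.07


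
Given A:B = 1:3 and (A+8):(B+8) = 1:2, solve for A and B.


Let A = 1k, B = 3k.
(1k + 8) / (3k + 8) = 1/2
Cross-multiply: 2(1k + 8) = 1(3k + 8)
2k + 16 = 3k + 8
2k - 3k = 8 - 16
-1k = -8
k = -8/-1 = 8
A = 1×8 = 8, B = 3×8 = 24
= A = 8, B = 24

A = 8, B = 24


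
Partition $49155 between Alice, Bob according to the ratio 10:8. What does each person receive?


Total parts = 10 + 8 = 18
Alice: 49155 × 10/18 = 27308.33
Bob: 49155 × 8/18 = 21846.67
= Alice: $27308.33, Bob: $21846.67

Alice: $27308.33, Bob: $21846.67


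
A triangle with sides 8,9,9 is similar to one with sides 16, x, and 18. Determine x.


Scale factor = 16/8 = 2
Missing side = 9 × 2
= 18.0

18.0


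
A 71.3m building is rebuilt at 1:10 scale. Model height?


Model size = real / scale
= 71.3 / 10
= 7.1300 m

7.1300 m


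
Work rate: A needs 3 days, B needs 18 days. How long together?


Rate of A = 1/3 per day
Rate of B = 1/18 per day
Combined rate = 1/3 + 1/18 = 21/54 ≈ 0.3889 per day
Days = 1 / combined rate = 54/21
≈ 2.57 days

2.57 days


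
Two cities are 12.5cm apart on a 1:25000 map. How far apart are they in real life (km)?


Real distance = map distance × scale
= 12.5cm × 25000
= 312500 cm = 3125.0 m
= 3.125 km

3.125 km


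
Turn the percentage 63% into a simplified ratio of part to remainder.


63% means 63 parts out of 100; remainder = 37
Part : remainder = 63:37
GCD = 1
= 63:37

63:37


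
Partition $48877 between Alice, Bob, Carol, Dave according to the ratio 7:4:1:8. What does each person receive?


Total parts = 7 + 4 + 1 + 8 = 20
Alice: 48877 × 7/20 = 17106.95
Bob: 48877 × 4/20 = 9775.40
Carol: 48877 × 1/20 = 2443.85
Dave: 48877 × 8/20 = 19550.80
= Alice: $17106.95, Bob: $9775.40, Carol: $2443.85, Dave: $19550.80

Alice: $17106.95, Bob: $9775.40, Carol: $2443.85, Dave: $19550.80


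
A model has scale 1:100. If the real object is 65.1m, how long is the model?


Model size = real / scale
= 65.1 / 100
= 0.6510 m

0.6510 m


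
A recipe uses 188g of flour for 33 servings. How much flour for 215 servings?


Direct proportion: y/x = constant
k = 188/33 ≈ 5.6970
y₂ = k × 215 = 188 × 215 / 33 = 40420/33
≈ 1224.85

1224.85


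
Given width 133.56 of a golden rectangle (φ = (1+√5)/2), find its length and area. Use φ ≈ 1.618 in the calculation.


φ = (1 + √5) / 2 ≈ 1.618
Length = width × φ = 133.56 × 1.618 = 216.10008
≈ 216.10
Area = width × length = 133.56 × 216.10008 = 28862.3266848 ≈ 28862.33
= Length: 216.10, Area: 28862.33

Length: 216.10, Area: 28862.33


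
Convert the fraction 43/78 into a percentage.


Percentage = (part / whole) × 100
= (43 / 78) × 100
≈ 55.13%

55.13%


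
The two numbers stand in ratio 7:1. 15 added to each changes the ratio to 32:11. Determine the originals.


Let A = 7k, B = 1k.
(7k + 15) / (1k + 15) = 32/11
Cross-multiply: 11(7k + 15) = 32(1k + 15)
77k + 165 = 32k + 480
77k - 32k = 480 - 165
45k = 315
k = 315/45 = 7
A = 7×7 = 49, B = 1×7 = 7
= A = 49, B = 7

A = 49, B = 7


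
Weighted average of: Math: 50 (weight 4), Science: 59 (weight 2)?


Numerator = 50×4 + 59×2
= 200 + 118
= 318
Total weight = 6
Weighted avg = 318/6
= 53.00

53.00


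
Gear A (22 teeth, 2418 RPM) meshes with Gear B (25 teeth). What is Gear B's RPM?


Gear ratio = 22:25 = 22:25
RPM_B = RPM_A × (teeth_A / teeth_B)
= 2418 × (22/25)
= 2127.8 RPM

2127.8 RPM


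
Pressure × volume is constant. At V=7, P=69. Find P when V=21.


Inverse proportion: x × y = constant
k = 7 × 69 = 483
y₂ = k / 21 = 483 / 21
= 23.00

23.00


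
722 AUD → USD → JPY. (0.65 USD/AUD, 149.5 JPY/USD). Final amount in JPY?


Step 1: 722 AUD × 0.65 = 469.30 USD
Step 2: 469.30 USD × 149.5 = 70160.35 JPY
Implied rate AUD→JPY = 0.65 × 149.5 = 97.1750
= 70160.35 JPY

70160.35 JPY


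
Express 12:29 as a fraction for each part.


Total parts = 12 + 29 = 41
First part: 12/41 = 12/41
Second part: 29/41 = 29/41
= 12/41 and 29/41

12/41 and 29/41


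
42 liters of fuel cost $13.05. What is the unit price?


Unit rate = total / quantity
= 13.05 / 42
= $0.31 per unit

$0.31 per unit


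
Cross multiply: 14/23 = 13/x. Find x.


Cross multiply: 14 × x = 23 × 13
14x = 299
x = 299 / 14
= 21.36

21.36


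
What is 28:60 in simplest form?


GCD(28, 60) = 4
28/4 : 60/4
= 7:15

7:15


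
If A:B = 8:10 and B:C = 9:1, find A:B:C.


Match B: multiply A:B by 9 → 72:90
Multiply B:C by 10 → 90:10
Combined: 72:90:10
GCD = 2
= 36:45:5

36:45:5


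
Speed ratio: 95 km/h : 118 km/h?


Ratio = 95:118
GCD = 1
Simplified = 95:118
Time ratio (same distance) = 118:95
Speed ratio = 95:118

95:118


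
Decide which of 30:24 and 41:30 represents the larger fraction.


30/24 = 1.2500
41/30 = 1.3667
1.2500 < 1.3667, so 30:24 is less
= 41:30

41:30


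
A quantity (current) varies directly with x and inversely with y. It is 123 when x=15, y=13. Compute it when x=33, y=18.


z = k·x/y
Solve for k using the known point: k = z·y/x = 123×13/15 = 1599/15 = 106.6000
Now evaluate at x=33, y=18:
z = k × 33 / 18 = (1599 × 33) / (15 × 18) = 52767/270
≈ 195.4333

195.4333


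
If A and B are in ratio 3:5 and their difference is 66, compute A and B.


Let A = 3k, B = 5k.
5k - 3k = 66
2k = 66 → k = 66/2 = 33
A = 3×33 = 99, B = 5×33 = 165
= A = 99, B = 165

A = 99, B = 165


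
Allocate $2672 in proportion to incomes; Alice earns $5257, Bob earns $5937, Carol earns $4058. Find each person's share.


Total income = 5257 + 5937 + 4058 = $15252
Alice: $2672 × 5257/15252 = $920.97
Bob: $2672 × 5937/15252 = $1040.10
Carol: $2672 × 4058/15252 = $710.92
= Alice: $920.97, Bob: $1040.10, Carol: $710.92

Alice: $920.97, Bob: $1040.10, Carol: $710.92


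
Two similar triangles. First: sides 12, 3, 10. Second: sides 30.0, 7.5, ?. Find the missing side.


Scale factor = 30.0/12 = 2.5
Missing side = 10 × 2.5
= 25.0

25.0


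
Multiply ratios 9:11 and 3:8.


Compound ratio = (9×3) : (11×8)
= 27:88
GCD = 1
= 27:88

27:88


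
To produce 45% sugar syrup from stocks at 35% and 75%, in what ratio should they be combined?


Let x parts of 35% mix with y parts of 75%.
35x + 75y = 45(x + y)
35x + 75y = 45x + 45y
x(35 - 45) = y(45 - 75)
x/y = (75 - 45)/(45 - 35) = 30/10
Simplify: 3:1
= 3:1

3:1


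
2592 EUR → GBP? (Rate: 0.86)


Amount × rate = 2592 × 0.86
= 2229.12 GBP

2229.12 GBP


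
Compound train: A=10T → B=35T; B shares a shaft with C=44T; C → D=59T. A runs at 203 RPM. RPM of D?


Stage 1: RPM_B = RPM_A × t_A/t_B = 203 × 10/35 = 2030/35 = 58.00
B and C share a shaft → RPM_C = RPM_B
Stage 2: RPM_D = RPM_C × t_C/t_D = RPM_A × (t_A×t_C)/(t_B×t_D)
Overall ratio = (10×44)/(35×59) = 440/2065
RPM_D = 203 × 440/2065 = 89320/2065
≈ 43.25 RPM

43.25 RPM


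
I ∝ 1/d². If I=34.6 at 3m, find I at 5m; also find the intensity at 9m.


I₁d₁² = I₂d₂²
I at 5m = 34.6 × (3/5)² = 34.6 × 9/25 = 311.4/25 = 12.4560
I at 9m = 34.6 × (3/9)² = 34.6 × 9/81 = 311.4/81 ≈ 3.8444
= 12.4560 and 3.8444

12.4560 and 3.8444


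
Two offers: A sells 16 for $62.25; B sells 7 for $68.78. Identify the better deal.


Deal A: $62.25/16 = $3.8906/unit
Deal B: $68.78/7 = $9.8257/unit
A is cheaper per unit
= Deal A

Deal A


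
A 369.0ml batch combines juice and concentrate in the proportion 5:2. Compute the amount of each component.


Total parts = 5 + 2 = 7
juice: 369.0 × 5/7 = 263.6ml
concentrate: 369.0 × 2/7 = 105.4ml
= 263.6ml and 105.4ml

263.6ml and 105.4ml


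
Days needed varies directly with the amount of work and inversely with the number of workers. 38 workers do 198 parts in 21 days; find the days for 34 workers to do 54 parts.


Days ∝ work / workers, so d₂ = d₁ × (m₁/m₂) × (w₂/w₁)
Workers factor (inverse): 38/34 ≈ 1.1176
Work factor (direct): 54/198 ≈ 0.2727
d₂ = 21 × 38/34 × 54/198 = (21 × 38 × 54) / (34 × 198) = 43092/6732
≈ 6.40 days

6.40 days


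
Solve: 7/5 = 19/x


Cross multiply: 7 × x = 5 × 19
7x = 95
x = 95 / 7
= 13.57

13.57


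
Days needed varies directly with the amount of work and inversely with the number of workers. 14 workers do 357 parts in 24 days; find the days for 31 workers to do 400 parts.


Days ∝ work / workers, so d₂ = d₁ × (m₁/m₂) × (w₂/w₁)
Workers factor (inverse): 14/31 ≈ 0.4516
Work factor (direct): 400/357 ≈ 1.1204
d₂ = 24 × 14/31 × 400/357 = (24 × 14 × 400) / (31 × 357) = 134400/11067
≈ 12.14 days

12.14 days


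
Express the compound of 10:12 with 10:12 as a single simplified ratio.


Compound ratio = (10×10) : (12×12)
= 100:144
GCD = 4
= 25:36

25:36


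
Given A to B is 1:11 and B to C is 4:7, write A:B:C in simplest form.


Match B: multiply A:B by 4 → 4:44
Multiply B:C by 11 → 44:77
Combined: 4:44:77
GCD = 1
= 4:44:77

4:44:77


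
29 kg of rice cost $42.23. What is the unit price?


Unit rate = total / quantity
= 42.23 / 29
= $1.46 per unit

$1.46 per unit


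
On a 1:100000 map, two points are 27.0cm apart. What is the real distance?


Real distance = map distance × scale
= 27.0cm × 100000
= 2700000 cm = 27000.0 m
= 27.000 km

27.000 km


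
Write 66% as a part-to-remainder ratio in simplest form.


66% means 66 parts out of 100; remainder = 34
Part : remainder = 66:34
GCD = 2
= 33:17

33:17


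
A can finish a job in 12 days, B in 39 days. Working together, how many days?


Rate of A = 1/12 per day
Rate of B = 1/39 per day
Combined rate = 1/12 + 1/39 = 51/468 ≈ 0.1090 per day
Days = 1 / combined rate = 468/51
≈ 9.18 days

9.18 days


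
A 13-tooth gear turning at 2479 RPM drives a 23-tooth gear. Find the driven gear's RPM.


Gear ratio = 13:23 = 13:23
RPM_B = RPM_A × (teeth_A / teeth_B)
= 2479 × (13/23)
= 1401.2 RPM

1401.2 RPM


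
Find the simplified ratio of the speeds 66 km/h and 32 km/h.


Ratio = 66:32
GCD = 2
Simplified = 33:16
Time ratio (same distance) = 16:33
Speed ratio = 33:16

33:16


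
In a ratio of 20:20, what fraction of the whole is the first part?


Total parts = 20 + 20 = 40
First part: 20/40 = 1/2
= 1/2

1/2


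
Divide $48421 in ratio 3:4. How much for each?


Total parts = 3 + 4 = 7
Part 1: 48421 × 3/7 = 20751.86
Part 2: 48421 × 4/7 = 27669.14
= Part 1: $20751.86, Part 2: $27669.14

Part 1: $20751.86, Part 2: $27669.14


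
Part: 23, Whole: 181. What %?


Percentage = (part / whole) × 100
= (23 / 181) × 100
≈ 12.71%

12.71%


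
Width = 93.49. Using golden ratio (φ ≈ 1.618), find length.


φ = (1 + √5) / 2 ≈ 1.618
Length = width × φ = 93.49 × 1.618 = 151.26682
≈ 151.27

151.27


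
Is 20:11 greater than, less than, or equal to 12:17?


20/11 = 1.8182
12/17 = 0.7059
1.8182 > 0.7059, so 20:11 is greater
= greater than

greater than


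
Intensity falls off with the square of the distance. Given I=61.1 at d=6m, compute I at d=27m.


I₁d₁² = I₂d₂²
I₂ = I₁ × (d₁/d₂)²
= 61.1 × (6/27)²
= 61.1 × 36/729
= 2199.6/729
≈ 3.0173

3.0173


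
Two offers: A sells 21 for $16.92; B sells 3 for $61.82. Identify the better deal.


Deal A: $16.92/21 = $0.8057/unit
Deal B: $61.82/3 = $20.6067/unit
A is cheaper per unit
= Deal A

Deal A


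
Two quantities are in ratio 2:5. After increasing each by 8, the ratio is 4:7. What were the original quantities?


Let A = 2k, B = 5k.
(2k + 8) / (5k + 8) = 4/7
Cross-multiply: 7(2k + 8) = 4(5k + 8)
14k + 56 = 20k + 32
14k - 20k = 32 - 56
-6k = -24
k = -24/-6 = 4
A = 2×4 = 8, B = 5×4 = 20
= A = 8, B = 20

A = 8, B = 20


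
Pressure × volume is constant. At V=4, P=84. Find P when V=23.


Inverse proportion: x × y = constant
k = 4 × 84 = 336
y₂ = k / 23 = 336 / 23
= 14.61

14.61


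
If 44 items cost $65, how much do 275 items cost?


Direct proportion: y/x = constant
k = 65/44 ≈ 1.4773
y₂ = k × 275 = 65 × 275 / 44 = 17875/44
= 406.25

406.25


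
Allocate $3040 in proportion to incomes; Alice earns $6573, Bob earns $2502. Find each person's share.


Total income = 6573 + 2502 = $9075
Alice: $3040 × 6573/9075 = $2201.86
Bob: $3040 × 2502/9075 = $838.14
= Alice: $2201.86, Bob: $838.14

Alice: $2201.86, Bob: $838.14


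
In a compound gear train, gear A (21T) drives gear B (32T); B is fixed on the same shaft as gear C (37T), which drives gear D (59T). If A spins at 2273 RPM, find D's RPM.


Stage 1: RPM_B = RPM_A × t_A/t_B = 2273 × 21/32 = 47733/32 ≈ 1491.66
B and C share a shaft → RPM_C = RPM_B
Stage 2: RPM_D = RPM_C × t_C/t_D = RPM_A × (t_A×t_C)/(t_B×t_D)
Overall ratio = (21×37)/(32×59) = 777/1888
RPM_D = 2273 × 777/1888 = 1766121/1888
≈ 935.45 RPM

935.45 RPM


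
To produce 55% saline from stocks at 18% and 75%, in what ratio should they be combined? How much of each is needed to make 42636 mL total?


Let x parts of 18% mix with y parts of 75%.
18x + 75y = 55(x + y)
18x + 75y = 55x + 55y
x(18 - 55) = y(55 - 75)
x/y = (75 - 55)/(55 - 18) = 20/37
Simplify: 20:37
Total parts = 57; one part = 42636/57 = 748.00 mL
18% solution: 20×748.00 = 14960.00 mL
75% solution: 37×748.00 = 27676.00 mL
= ratio 20:37; 14960.00 mL and 27676.00 mL

ratio 20:37; 14960.00 mL and 27676.00 mL


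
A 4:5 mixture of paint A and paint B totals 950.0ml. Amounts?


Total parts = 4 + 5 = 9
paint A: 950.0 × 4/9 = 422.2ml
paint B: 950.0 × 5/9 = 527.8ml
= 422.2ml and 527.8ml

422.2ml and 527.8ml


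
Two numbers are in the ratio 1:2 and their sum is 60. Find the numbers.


Let A = 1k, B = 2k.
1k + 2k = 60
3k = 60 → k = 60/3 = 20
A = 1×20 = 20, B = 2×20 = 40
= A = 20, B = 40

A = 20, B = 40


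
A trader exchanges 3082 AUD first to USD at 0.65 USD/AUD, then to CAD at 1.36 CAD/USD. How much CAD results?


Step 1: 3082 AUD × 0.65 = 2003.30 USD
Step 2: 2003.30 USD × 1.36 = 2724.49 CAD
Implied rate AUD→CAD = 0.65 × 1.36 = 0.8840
= 2724.49 CAD

2724.49 CAD


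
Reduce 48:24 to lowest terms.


GCD(48, 24) = 24
48/24 : 24/24
= 2:1

2:1


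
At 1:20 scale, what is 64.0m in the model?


Model size = real / scale
= 64.0 / 20
= 3.2000 m

3.2000 m


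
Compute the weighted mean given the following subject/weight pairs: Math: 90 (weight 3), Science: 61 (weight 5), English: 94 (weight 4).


Numerator = 90×3 + 61×5 + 94×4
= 270 + 305 + 376
= 951
Total weight = 12
Weighted avg = 951/12
= 79.25

79.25


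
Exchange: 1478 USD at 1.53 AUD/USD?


Amount × rate = 1478 × 1.53
= 2261.34 AUD

2261.34 AUD


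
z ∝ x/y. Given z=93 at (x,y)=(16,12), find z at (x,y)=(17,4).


z = k·x/y
Solve for k using the known point: k = z·y/x = 93×12/16 = 1116/16 = 69.7500
Now evaluate at x=17, y=4:
z = k × 17 / 4 = (1116 × 17) / (16 × 4) = 18972/64
= 296.4375

296.4375


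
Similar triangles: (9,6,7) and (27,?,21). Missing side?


Scale factor = 27/9 = 3
Missing side = 6 × 3
= 18.0

18.0


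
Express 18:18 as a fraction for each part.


Total parts = 18 + 18 = 36
First part: 18/36 = 1/2
Second part: 18/36 = 1/2
= 1/2 and 1/2

1/2 and 1/2


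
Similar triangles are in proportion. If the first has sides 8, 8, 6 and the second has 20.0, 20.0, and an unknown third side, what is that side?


Scale factor = 20.0/8 = 2.5
Missing side = 6 × 2.5
= 15.0

15.0


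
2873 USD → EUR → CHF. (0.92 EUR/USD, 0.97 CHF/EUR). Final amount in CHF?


Step 1: 2873 USD × 0.92 = 2643.16 EUR
Step 2: 2643.16 EUR × 0.97 = 2563.87 CHF
Implied rate USD→CHF = 0.92 × 0.97 = 0.8924
= 2563.87 CHF

2563.87 CHF


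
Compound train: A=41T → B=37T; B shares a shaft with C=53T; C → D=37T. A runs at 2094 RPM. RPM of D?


Stage 1: RPM_B = RPM_A × t_A/t_B = 2094 × 41/37 = 85854/37 ≈ 2320.38
B and C share a shaft → RPM_C = RPM_B
Stage 2: RPM_D = RPM_C × t_C/t_D = RPM_A × (t_A×t_C)/(t_B×t_D)
Overall ratio = (41×53)/(37×37) = 2173/1369
RPM_D = 2094 × 2173/1369 = 4550262/1369
≈ 3323.79 RPM

3323.79 RPM


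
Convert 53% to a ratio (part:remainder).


53% means 53 parts out of 100; remainder = 47
Part : remainder = 53:47
GCD = 1
= 53:47

53:47


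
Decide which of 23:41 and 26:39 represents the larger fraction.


23/41 = 0.5610
26/39 = 0.6667
0.5610 < 0.6667, so 23:41 is less
= 26:39

26:39


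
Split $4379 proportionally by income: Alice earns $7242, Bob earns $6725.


Total income = 7242 + 6725 = $13967
Alice: $4379 × 7242/13967 = $2270.55
Bob: $4379 × 6725/13967 = $2108.45
= Alice: $2270.55, Bob: $2108.45

Alice: $2270.55, Bob: $2108.45


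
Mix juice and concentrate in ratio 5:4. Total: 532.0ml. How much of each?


Total parts = 5 + 4 = 9
juice: 532.0 × 5/9 = 295.6ml
concentrate: 532.0 × 4/9 = 236.4ml
= 295.6ml and 236.4ml

295.6ml and 236.4ml


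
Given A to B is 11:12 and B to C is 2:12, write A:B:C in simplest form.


Match B: multiply A:B by 2 → 22:24
Multiply B:C by 12 → 24:144
Combined: 22:24:144
GCD = 2
= 11:12:72

11:12:72


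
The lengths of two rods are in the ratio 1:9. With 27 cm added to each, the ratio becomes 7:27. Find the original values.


Let A = 1k, B = 9k.
(1k + 27) / (9k + 27) = 7/27
Cross-multiply: 27(1k + 27) = 7(9k + 27)
27k + 729 = 63k + 189
27k - 63k = 189 - 729
-36k = -540
k = -540/-36 = 15
A = 1×15 = 15, B = 9×15 = 135
= A = 15, B = 135

A = 15, B = 135


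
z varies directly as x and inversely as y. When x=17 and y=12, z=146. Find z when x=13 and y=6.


z = k·x/y
Solve for k using the known point: k = z·y/x = 146×12/17 = 1752/17 ≈ 103.0588
Now evaluate at x=13, y=6:
z = k × 13 / 6 = (1752 × 13) / (17 × 6) = 22776/102
≈ 223.2941

223.2941


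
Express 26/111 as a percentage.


Percentage = (part / whole) × 100
= (26 / 111) × 100
≈ 23.42%

23.42%


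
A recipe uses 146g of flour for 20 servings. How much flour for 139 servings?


Direct proportion: y/x = constant
k = 146/20 = 7.3000
y₂ = k × 139 = 146 × 139 / 20 = 20294/20
= 1014.70

1014.70


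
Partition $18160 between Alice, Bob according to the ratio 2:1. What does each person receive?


Total parts = 2 + 1 = 3
Alice: 18160 × 2/3 = 12106.67
Bob: 18160 × 1/3 = 6053.33
= Alice: $12106.67, Bob: $6053.33

Alice: $12106.67, Bob: $6053.33


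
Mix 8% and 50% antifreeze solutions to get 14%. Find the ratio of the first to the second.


Let x parts of 8% mix with y parts of 50%.
8x + 50y = 14(x + y)
8x + 50y = 14x + 14y
x(8 - 14) = y(14 - 50)
x/y = (50 - 14)/(14 - 8) = 36/6
Simplify: 6:1
= 6:1

6:1


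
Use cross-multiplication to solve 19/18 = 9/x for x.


Cross multiply: 19 × x = 18 × 9
19x = 162
x = 162 / 19
= 8.53

8.53


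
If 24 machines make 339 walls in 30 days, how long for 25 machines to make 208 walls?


Days ∝ work / workers, so d₂ = d₁ × (m₁/m₂) × (w₂/w₁)
Workers factor (inverse): 24/25 = 0.9600
Work factor (direct): 208/339 ≈ 0.6136
d₂ = 30 × 24/25 × 208/339 = (30 × 24 × 208) / (25 × 339) = 149760/8475
≈ 17.67 days

17.67 days


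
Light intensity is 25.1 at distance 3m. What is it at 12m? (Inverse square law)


I₁d₁² = I₂d₂²
I₂ = I₁ × (d₁/d₂)²
= 25.1 × (3/12)²
= 25.1 × 9/144
= 225.9/144
≈ 1.5688

1.5688


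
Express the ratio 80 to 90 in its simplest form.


GCD(80, 90) = 10
80/10 : 90/10
= 8:9

8:9


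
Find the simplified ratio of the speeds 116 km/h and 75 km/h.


Ratio = 116:75
GCD = 1
Simplified = 116:75
Time ratio (same distance) = 75:116
Speed ratio = 116:75

116:75


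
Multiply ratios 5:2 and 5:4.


Compound ratio = (5×5) : (2×4)
= 25:8
GCD = 1
= 25:8

25:8


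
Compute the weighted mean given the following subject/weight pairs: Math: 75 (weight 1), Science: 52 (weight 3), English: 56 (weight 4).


Numerator = 75×1 + 52×3 + 56×4
= 75 + 156 + 224
= 455
Total weight = 8
Weighted avg = 455/8
= 56.88

56.88


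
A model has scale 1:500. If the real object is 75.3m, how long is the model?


Model size = real / scale
= 75.3 / 500
= 0.1506 m

0.1506 m


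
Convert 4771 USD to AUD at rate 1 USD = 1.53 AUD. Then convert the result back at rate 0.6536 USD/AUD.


Amount × rate = 4771 × 1.53 = 7299.63 AUD
Round-trip: 7299.63 × 0.6536 = 4771.04 USD
= 7299.63 AUD, then 4771.04 USD

7299.63 AUD, then 4771.04 USD


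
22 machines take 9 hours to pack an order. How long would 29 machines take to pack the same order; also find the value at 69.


Inverse proportion: x × y = constant
k = 22 × 9 = 198
At x=29: k/29 = 6.83
At x=69: k/69 = 2.87
= 6.83 and 2.87

6.83 and 2.87
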